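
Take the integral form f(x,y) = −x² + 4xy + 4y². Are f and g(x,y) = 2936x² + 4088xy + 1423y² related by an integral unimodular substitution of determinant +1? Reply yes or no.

D₁ = 32, D₂ = 32
river cycle of f (length 2): (4, 4, -1), (-1, 4, 4)
river cycle of g (length 2): (4, 4, -1), (-1, 4, 4)
cycles coincide ⇒ equivalent

yes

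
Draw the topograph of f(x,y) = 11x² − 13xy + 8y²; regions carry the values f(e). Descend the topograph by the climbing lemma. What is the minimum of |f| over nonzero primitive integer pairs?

translate: b→9 (≡-13 mod 22), so (11,-13,8)→(11,9,6)
flip: (11,9,6)→(6,-9,11)
translate: b→3 (≡-9 mod 12), so (6,-9,11)→(6,3,8)
reduced (well bottom): (6,3,8) with a≤c, −a<b≤a
well minimum = a = 6

6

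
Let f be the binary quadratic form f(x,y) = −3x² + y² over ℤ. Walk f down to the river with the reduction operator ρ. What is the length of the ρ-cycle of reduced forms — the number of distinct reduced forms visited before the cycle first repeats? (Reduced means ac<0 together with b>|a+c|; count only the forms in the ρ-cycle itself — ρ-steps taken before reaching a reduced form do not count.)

D = 12, ⌊√D⌋ = 3
descent: ρ → (1,2,-2)  [lands on river]
river: ρ → (-2,2,1)
ρ-cycle length = 2 (tail of 1 descent step not counted)

2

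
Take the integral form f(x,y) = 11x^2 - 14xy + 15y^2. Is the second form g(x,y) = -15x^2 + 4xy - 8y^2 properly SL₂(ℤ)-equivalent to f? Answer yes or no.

D₁ = -464, D₂ = -464
f: translate: b→8 (≡-14 mod 22), so (11,-14,15)→(11,8,12)
f: reduced (well bottom): (11,8,12) with a≤c, −a<b≤a
g is negative-definite; reduce −g:
−g: flip: (15,-4,8)→(8,4,15)
−g: reduced (well bottom): (8,4,15) with a≤c, −a<b≤a
flip sign back: reduced form of g is (-8,-4,-15)
reduced forms (11, 8, 12) vs (-8, -4, -15) ⇒ inequivalent

no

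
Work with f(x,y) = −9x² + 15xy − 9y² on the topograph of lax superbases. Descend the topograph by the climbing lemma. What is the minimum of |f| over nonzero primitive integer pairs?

translate: b→3 (≡-15 mod 18), so (9,-15,9)→(9,3,3)
flip: (9,3,3)→(3,-3,9)
translate: b→3 (≡-3 mod 6), so (3,-3,9)→(3,3,9)
reduced (well bottom): (3,3,9) with a≤c, −a<b≤a
well minimum |f| = |-3| = 3 (negative-definite)

3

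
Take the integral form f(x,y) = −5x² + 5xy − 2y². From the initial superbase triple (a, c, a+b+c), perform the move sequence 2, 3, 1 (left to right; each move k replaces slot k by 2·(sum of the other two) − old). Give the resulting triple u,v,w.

start (-5,-2,-2) = (f(1,0),f(0,1),f(1,1))
replace slot 2: 2·((-5)+(-2)) − (-2) = -12 → (-5,-12,-2)
replace slot 3: 2·((-5)+(-12)) − (-2) = -32 → (-5,-12,-32)
replace slot 1: 2·((-12)+(-32)) − (-5) = -83 → (-83,-12,-32)

-83,-12,-32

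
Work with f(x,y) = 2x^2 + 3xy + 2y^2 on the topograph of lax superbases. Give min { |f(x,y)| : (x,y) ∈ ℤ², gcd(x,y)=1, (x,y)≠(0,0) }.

translate: b→-1 (≡3 mod 4), so (2,3,2)→(2,-1,1)
flip: (2,-1,1)→(1,1,2)
reduced (well bottom): (1,1,2) with a≤c, −a<b≤a
well minimum = a = 1

1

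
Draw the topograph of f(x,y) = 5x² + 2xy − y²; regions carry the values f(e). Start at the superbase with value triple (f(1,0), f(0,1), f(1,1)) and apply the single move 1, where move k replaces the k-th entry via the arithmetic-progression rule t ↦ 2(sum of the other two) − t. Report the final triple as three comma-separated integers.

start (5,-1,6) = (f(1,0),f(0,1),f(1,1))
replace slot 1: 2·((-1)+6) − 5 = 5 → (5,-1,6)

5,-1,6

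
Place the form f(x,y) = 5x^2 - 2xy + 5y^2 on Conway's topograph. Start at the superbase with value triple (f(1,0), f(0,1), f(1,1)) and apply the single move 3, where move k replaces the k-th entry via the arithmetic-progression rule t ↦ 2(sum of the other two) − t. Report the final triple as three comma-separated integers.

start (5,5,8) = (f(1,0),f(0,1),f(1,1))
replace slot 3: 2·(5+5) − 8 = 12 → (5,5,12)

5,5,12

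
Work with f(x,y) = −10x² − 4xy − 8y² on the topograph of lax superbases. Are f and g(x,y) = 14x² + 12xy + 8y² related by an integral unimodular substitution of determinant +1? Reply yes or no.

D₁ = -304, D₂ = -304
f is negative-definite; reduce −f:
−f: flip: (10,4,8)→(8,-4,10)
−f: reduced (well bottom): (8,-4,10) with a≤c, −a<b≤a
flip sign back: reduced form of f is (-8,4,-10)
g: flip: (14,12,8)→(8,-12,14)
g: translate: b→4 (≡-12 mod 16), so (8,-12,14)→(8,4,10)
g: reduced (well bottom): (8,4,10) with a≤c, −a<b≤a
reduced forms (-8, 4, -10) vs (8, 4, 10) ⇒ inequivalent

no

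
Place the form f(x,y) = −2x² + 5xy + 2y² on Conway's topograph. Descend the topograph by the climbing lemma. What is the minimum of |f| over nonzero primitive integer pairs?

river: ρ → (2,3,-4)
river: ρ → (-4,5,1)
river: ρ → (1,5,-4)
river: ρ → (-4,3,2)
river: ρ → (2,5,-2)
river: ρ → (-2,3,4)
river: ρ → (4,5,-1)
river: ρ → (-1,5,4)
river: ρ → (4,3,-2)
river: ρ → (-2,5,2)
closes: descent 0, river 10
min |a| on river = 1

1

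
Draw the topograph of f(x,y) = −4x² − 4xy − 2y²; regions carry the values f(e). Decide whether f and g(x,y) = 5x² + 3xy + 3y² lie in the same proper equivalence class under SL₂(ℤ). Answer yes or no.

D₁ = -16, D₂ = -51
discriminants differ ⇒ not SL₂(ℤ)-equivalent

no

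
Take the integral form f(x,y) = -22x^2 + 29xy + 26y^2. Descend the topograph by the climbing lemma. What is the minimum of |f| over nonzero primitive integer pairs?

river: ρ → (26,23,-25)
river: ρ → (-25,27,24)
river: ρ → (24,21,-28)
river: ρ → (-28,35,17)
river: ρ → (17,33,-30)
river: ρ → (-30,27,20)
river: ρ → (20,53,-4)
river: ρ → (-4,51,33)
river: ρ → (33,15,-22)
river: ρ → (-22,29,26)
closes: descent 0, river 10
min |a| on river = 4

4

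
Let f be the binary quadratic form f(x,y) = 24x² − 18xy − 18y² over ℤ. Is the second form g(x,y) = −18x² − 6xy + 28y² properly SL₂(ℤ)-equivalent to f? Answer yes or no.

D₁ = 2052, D₂ = 2052
river cycle of f (length 6): (-18, 18, 24), (24, 30, -12), (-12, 42, 6), (6, 42, -12), (-12, 30, 24), (24, 18, -18)
river cycle of g (length 16): (-18, 30, 16), (16, 34, -14), (-14, 22, 28), (28, 34, -8), (-8, 30, 36), (36, 42, -2), (-2, 42, 36), (36, 30, -8), (-8, 34, 28), (28, 22, -14), … (6 more)
cycles differ ⇒ inequivalent

no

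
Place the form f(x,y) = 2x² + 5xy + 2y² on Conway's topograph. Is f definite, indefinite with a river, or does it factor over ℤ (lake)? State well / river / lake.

D = b²−4ac = 5² − 4·2·2 = 9
D = 3² is a perfect square ⇒ form factors over ℤ ⇒ lakes

lake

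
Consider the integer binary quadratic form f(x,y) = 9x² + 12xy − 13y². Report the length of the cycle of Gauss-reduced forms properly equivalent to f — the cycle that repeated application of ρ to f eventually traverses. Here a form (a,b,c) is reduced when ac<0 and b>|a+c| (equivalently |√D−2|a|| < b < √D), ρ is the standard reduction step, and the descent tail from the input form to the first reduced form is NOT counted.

D = 612, ⌊√D⌋ = 24
river: ρ → (-13,14,8)
river: ρ → (8,18,-9)
river: ρ → (-9,18,8)
river: ρ → (8,14,-13)
river: ρ → (-13,12,9)
river: ρ → (9,24,-1)
river: ρ → (-1,24,9)
river: ρ → (9,12,-13)
ρ-cycle length = 8 (tail of 0 descent steps not counted)

8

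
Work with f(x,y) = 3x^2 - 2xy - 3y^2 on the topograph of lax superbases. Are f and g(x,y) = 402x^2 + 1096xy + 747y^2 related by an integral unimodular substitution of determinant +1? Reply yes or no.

D₁ = 40, D₂ = 40
river cycle of f (length 6): (-3, 2, 3), (3, 4, -2), (-2, 4, 3), (3, 2, -3), (-3, 4, 2), (2, 4, -3)
river cycle of g (length 6): (3, 4, -2), (-2, 4, 3), (3, 2, -3), (-3, 4, 2), (2, 4, -3), (-3, 2, 3)
cycles coincide ⇒ equivalent

yes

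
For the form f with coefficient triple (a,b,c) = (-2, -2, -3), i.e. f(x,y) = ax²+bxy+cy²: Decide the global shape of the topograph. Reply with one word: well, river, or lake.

D = b²−4ac = (-2)² − 4·(-2)·(-3) = -20
D < 0 ⇒ definite ⇒ every region one sign ⇒ single well

well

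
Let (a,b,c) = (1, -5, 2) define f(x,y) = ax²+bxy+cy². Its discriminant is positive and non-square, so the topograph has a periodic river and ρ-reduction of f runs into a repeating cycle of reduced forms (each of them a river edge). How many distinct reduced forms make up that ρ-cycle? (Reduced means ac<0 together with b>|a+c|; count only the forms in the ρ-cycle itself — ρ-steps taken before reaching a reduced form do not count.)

D = 17, ⌊√D⌋ = 4
descent: ρ → (2,1,-2)  [lands on river]
river: ρ → (-2,3,1)
river: ρ → (1,3,-2)
river: ρ → (-2,1,2)
river: ρ → (2,3,-1)
river: ρ → (-1,3,2)
ρ-cycle length = 6 (tail of 1 descent step not counted)

6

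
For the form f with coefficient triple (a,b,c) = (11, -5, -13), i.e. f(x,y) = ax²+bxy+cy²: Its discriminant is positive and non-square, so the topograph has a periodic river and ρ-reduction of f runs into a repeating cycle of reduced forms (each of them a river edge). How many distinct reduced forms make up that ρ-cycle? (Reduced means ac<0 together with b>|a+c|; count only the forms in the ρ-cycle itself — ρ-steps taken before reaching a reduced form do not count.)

D = 597, ⌊√D⌋ = 24
descent: ρ → (-13,5,11)  [lands on river]
river: ρ → (11,17,-7)
river: ρ → (-7,11,17)
river: ρ → (17,23,-1)
river: ρ → (-1,23,17)
river: ρ → (17,11,-7)
river: ρ → (-7,17,11)
river: ρ → (11,5,-13)
river: ρ → (-13,21,3)
river: ρ → (3,21,-13)
ρ-cycle length = 10 (tail of 1 descent step not counted)

10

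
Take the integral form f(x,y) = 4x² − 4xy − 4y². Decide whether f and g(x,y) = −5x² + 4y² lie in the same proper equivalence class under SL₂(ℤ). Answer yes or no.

D₁ = 80, D₂ = 80
river cycle of f (length 2): (-4, 4, 4), (4, 4, -4)
river cycle of g (length 2): (4, 8, -1), (-1, 8, 4)
cycles differ ⇒ inequivalent

no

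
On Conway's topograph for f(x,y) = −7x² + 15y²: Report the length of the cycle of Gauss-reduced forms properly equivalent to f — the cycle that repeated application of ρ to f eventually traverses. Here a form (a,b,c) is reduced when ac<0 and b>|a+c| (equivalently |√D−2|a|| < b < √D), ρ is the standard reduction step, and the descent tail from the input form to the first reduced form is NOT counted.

D = 420, ⌊√D⌋ = 20
descent: ρ → (15,0,-7)
descent: ρ → (-7,14,8)  [lands on river]
river: ρ → (8,18,-3)
river: ρ → (-3,18,8)
river: ρ → (8,14,-7)
ρ-cycle length = 4 (tail of 2 descent steps not counted)

4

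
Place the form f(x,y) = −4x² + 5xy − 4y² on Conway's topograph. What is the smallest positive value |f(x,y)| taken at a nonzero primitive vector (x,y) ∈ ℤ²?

translate: b→3 (≡-5 mod 8), so (4,-5,4)→(4,3,3)
flip: (4,3,3)→(3,-3,4)
translate: b→3 (≡-3 mod 6), so (3,-3,4)→(3,3,4)
reduced (well bottom): (3,3,4) with a≤c, −a<b≤a
well minimum |f| = |-3| = 3 (negative-definite)

3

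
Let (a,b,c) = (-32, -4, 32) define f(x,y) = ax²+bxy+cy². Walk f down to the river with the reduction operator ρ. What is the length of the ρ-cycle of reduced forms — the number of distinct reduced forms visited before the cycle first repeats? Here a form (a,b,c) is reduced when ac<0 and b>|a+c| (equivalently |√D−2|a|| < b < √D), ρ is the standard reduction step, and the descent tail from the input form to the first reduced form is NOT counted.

D = 4112, ⌊√D⌋ = 64
descent: ρ → (32,4,-32)  [lands on river]
river: ρ → (-32,60,4)
river: ρ → (4,60,-32)
river: ρ → (-32,4,32)
river: ρ → (32,60,-4)
river: ρ → (-4,60,32)
ρ-cycle length = 6 (tail of 1 descent step not counted)

6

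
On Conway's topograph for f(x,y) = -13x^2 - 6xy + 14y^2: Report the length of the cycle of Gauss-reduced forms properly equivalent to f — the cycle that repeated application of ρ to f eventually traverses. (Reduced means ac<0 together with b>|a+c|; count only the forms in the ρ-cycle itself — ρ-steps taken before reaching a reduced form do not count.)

D = 764, ⌊√D⌋ = 27
descent: ρ → (14,6,-13)  [lands on river]
river: ρ → (-13,20,7)
river: ρ → (7,22,-10)
river: ρ → (-10,18,11)
river: ρ → (11,26,-2)
river: ρ → (-2,26,11)
river: ρ → (11,18,-10)
river: ρ → (-10,22,7)
river: ρ → (7,20,-13)
river: ρ → (-13,6,14)
river: ρ → (14,22,-5)
river: ρ → (-5,18,22)
river: ρ → (22,26,-1)
river: ρ → (-1,26,22)
river: ρ → (22,18,-5)
river: ρ → (-5,22,14)
ρ-cycle length = 16 (tail of 1 descent step not counted)

16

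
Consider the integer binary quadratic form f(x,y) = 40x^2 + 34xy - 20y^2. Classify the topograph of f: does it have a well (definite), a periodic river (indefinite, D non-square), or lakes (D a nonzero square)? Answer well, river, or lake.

D = b²−4ac = 34² − 4·40·(-20) = 4356
D = 66² is a perfect square ⇒ form factors over ℤ ⇒ lakes

lake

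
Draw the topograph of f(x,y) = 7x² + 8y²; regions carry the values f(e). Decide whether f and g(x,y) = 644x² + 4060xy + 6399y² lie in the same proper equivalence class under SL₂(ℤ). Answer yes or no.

D₁ = -224, D₂ = -224
f: reduced (well bottom): (7,0,8) with a≤c, −a<b≤a
g: translate: b→196 (≡4060 mod 1288), so (644,4060,6399)→(644,196,15)
g: flip: (644,196,15)→(15,-196,644)
g: translate: b→14 (≡-196 mod 30), so (15,-196,644)→(15,14,7)
g: flip: (15,14,7)→(7,-14,15)
g: translate: b→0 (≡-14 mod 14), so (7,-14,15)→(7,0,8)
g: reduced (well bottom): (7,0,8) with a≤c, −a<b≤a
reduced forms (7, 0, 8) vs (7, 0, 8) ⇒ equivalent

yes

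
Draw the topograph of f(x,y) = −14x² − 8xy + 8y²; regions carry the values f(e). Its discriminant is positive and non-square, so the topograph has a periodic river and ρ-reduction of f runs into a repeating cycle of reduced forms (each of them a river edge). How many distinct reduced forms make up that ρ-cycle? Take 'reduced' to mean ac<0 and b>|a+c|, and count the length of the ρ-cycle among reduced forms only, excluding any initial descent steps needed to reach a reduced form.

D = 512, ⌊√D⌋ = 22
descent: ρ → (8,8,-14)  [lands on river]
river: ρ → (-14,20,2)
river: ρ → (2,20,-14)
river: ρ → (-14,8,8)
ρ-cycle length = 4 (tail of 1 descent step not counted)

4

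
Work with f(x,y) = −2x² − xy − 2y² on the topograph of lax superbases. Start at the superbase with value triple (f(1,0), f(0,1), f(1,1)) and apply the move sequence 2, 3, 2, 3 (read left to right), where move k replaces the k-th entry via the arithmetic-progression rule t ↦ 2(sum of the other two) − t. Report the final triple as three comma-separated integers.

start (-2,-2,-5) = (f(1,0),f(0,1),f(1,1))
replace slot 2: 2·((-2)+(-5)) − (-2) = -12 → (-2,-12,-5)
replace slot 3: 2·((-2)+(-12)) − (-5) = -23 → (-2,-12,-23)
replace slot 2: 2·((-2)+(-23)) − (-12) = -38 → (-2,-38,-23)
replace slot 3: 2·((-2)+(-38)) − (-23) = -57 → (-2,-38,-57)

-2,-38,-57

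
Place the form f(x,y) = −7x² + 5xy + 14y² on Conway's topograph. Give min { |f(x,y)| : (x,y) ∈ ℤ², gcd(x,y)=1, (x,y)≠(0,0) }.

descent: ρ → (14,-5,-7)
descent: ρ → (-7,19,2)  [lands on river]
river: ρ → (2,17,-16)
river: ρ → (-16,15,3)
river: ρ → (3,15,-16)
river: ρ → (-16,17,2)
river: ρ → (2,19,-7)
river: ρ → (-7,9,12)
river: ρ → (12,15,-4)
river: ρ → (-4,17,8)
river: ρ → (8,15,-6)
river: ρ → (-6,9,14)
river: ρ → (14,19,-1)
river: ρ → (-1,19,14)
river: ρ → (14,9,-6)
river: ρ → (-6,15,8)
river: ρ → (8,17,-4)
river: ρ → (-4,15,12)
river: ρ → (12,9,-7)
closes: descent 2, river 18
min |a| on river = 1

1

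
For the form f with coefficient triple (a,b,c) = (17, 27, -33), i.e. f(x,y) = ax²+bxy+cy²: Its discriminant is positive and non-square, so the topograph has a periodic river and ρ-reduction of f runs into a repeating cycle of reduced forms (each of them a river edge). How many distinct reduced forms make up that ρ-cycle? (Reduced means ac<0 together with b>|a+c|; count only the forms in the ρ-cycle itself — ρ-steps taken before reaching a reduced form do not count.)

D = 2973, ⌊√D⌋ = 54
river: ρ → (-33,39,11)
river: ρ → (11,49,-13)
river: ρ → (-13,29,41)
river: ρ → (41,53,-1)
river: ρ → (-1,53,41)
river: ρ → (41,29,-13)
river: ρ → (-13,49,11)
river: ρ → (11,39,-33)
river: ρ → (-33,27,17)
river: ρ → (17,41,-19)
river: ρ → (-19,35,23)
river: ρ → (23,11,-31)
river: ρ → (-31,51,3)
river: ρ → (3,51,-31)
river: ρ → (-31,11,23)
river: ρ → (23,35,-19)
river: ρ → (-19,41,17)
river: ρ → (17,27,-33)
ρ-cycle length = 18 (tail of 0 descent steps not counted)

18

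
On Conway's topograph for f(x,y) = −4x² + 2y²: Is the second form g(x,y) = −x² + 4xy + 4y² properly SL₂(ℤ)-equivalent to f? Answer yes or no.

D₁ = 32, D₂ = 32
river cycle of f (length 2): (2, 4, -2), (-2, 4, 2)
river cycle of g (length 2): (4, 4, -1), (-1, 4, 4)
cycles differ ⇒ inequivalent

no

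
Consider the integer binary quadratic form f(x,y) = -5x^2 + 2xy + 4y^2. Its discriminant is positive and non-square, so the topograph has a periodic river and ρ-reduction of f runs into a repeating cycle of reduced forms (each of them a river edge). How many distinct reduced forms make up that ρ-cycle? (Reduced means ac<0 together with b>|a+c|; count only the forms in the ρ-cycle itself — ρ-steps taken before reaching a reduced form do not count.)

D = 84, ⌊√D⌋ = 9
river: ρ → (4,6,-3)
river: ρ → (-3,6,4)
river: ρ → (4,2,-5)
river: ρ → (-5,8,1)
river: ρ → (1,8,-5)
river: ρ → (-5,2,4)
ρ-cycle length = 6 (tail of 0 descent steps not counted)

6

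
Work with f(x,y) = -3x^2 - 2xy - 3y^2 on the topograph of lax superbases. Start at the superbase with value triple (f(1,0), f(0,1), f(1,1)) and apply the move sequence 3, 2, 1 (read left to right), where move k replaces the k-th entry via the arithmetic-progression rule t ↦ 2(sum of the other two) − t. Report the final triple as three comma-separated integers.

start (-3,-3,-8) = (f(1,0),f(0,1),f(1,1))
replace slot 3: 2·((-3)+(-3)) − (-8) = -4 → (-3,-3,-4)
replace slot 2: 2·((-3)+(-4)) − (-3) = -11 → (-3,-11,-4)
replace slot 1: 2·((-11)+(-4)) − (-3) = -27 → (-27,-11,-4)

-27,-11,-4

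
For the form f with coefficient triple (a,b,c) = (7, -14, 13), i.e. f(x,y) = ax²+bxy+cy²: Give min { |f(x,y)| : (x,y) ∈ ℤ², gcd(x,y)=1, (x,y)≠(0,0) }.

translate: b→0 (≡-14 mod 14), so (7,-14,13)→(7,0,6)
flip: (7,0,6)→(6,0,7)
reduced (well bottom): (6,0,7) with a≤c, −a<b≤a
well minimum = a = 6

6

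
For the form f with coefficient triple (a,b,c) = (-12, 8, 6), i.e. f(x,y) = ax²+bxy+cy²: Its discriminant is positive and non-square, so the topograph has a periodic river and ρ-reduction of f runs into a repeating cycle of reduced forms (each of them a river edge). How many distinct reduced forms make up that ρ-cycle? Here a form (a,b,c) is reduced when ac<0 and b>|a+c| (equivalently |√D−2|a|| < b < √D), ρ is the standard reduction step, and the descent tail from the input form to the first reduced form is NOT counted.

D = 352, ⌊√D⌋ = 18
river: ρ → (6,16,-4)
river: ρ → (-4,16,6)
river: ρ → (6,8,-12)
river: ρ → (-12,16,2)
river: ρ → (2,16,-12)
river: ρ → (-12,8,6)
ρ-cycle length = 6 (tail of 0 descent steps not counted)

6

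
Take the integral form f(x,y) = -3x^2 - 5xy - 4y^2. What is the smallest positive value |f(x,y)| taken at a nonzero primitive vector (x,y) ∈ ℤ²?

translate: b→-1 (≡5 mod 6), so (3,5,4)→(3,-1,2)
flip: (3,-1,2)→(2,1,3)
reduced (well bottom): (2,1,3) with a≤c, −a<b≤a
well minimum |f| = |-2| = 2 (negative-definite)

2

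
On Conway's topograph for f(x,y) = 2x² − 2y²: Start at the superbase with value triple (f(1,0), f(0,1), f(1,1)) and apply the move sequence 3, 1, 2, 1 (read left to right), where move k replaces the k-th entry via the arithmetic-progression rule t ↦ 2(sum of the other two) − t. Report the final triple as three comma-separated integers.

start (2,-2,0) = (f(1,0),f(0,1),f(1,1))
replace slot 3: 2·(2+(-2)) − 0 = 0 → (2,-2,0)
replace slot 1: 2·((-2)+0) − 2 = -6 → (-6,-2,0)
replace slot 2: 2·((-6)+0) − (-2) = -10 → (-6,-10,0)
replace slot 1: 2·((-10)+0) − (-6) = -14 → (-14,-10,0)

-14,-10,0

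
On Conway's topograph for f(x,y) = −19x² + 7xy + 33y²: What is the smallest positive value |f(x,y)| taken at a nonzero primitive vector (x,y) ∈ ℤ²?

descent: ρ → (33,-7,-19)
descent: ρ → (-19,45,7)  [lands on river]
river: ρ → (7,39,-37)
river: ρ → (-37,35,9)
river: ρ → (9,37,-33)
river: ρ → (-33,29,13)
river: ρ → (13,49,-3)
river: ρ → (-3,47,29)
river: ρ → (29,11,-21)
river: ρ → (-21,31,19)
river: ρ → (19,45,-7)
river: ρ → (-7,39,37)
river: ρ → (37,35,-9)
river: ρ → (-9,37,33)
river: ρ → (33,29,-13)
river: ρ → (-13,49,3)
river: ρ → (3,47,-29)
river: ρ → (-29,11,21)
river: ρ → (21,31,-19)
closes: descent 2, river 18
min |a| on river = 3

3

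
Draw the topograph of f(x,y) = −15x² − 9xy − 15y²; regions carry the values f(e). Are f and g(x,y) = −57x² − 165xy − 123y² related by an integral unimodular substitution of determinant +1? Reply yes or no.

D₁ = -819, D₂ = -819
f is negative-definite; reduce −f:
−f: reduced (well bottom): (15,9,15) with a≤c, −a<b≤a
flip sign back: reduced form of f is (-15,-9,-15)
g is negative-definite; reduce −g:
−g: translate: b→51 (≡165 mod 114), so (57,165,123)→(57,51,15)
−g: flip: (57,51,15)→(15,-51,57)
−g: translate: b→9 (≡-51 mod 30), so (15,-51,57)→(15,9,15)
−g: reduced (well bottom): (15,9,15) with a≤c, −a<b≤a
flip sign back: reduced form of g is (-15,-9,-15)
reduced forms (-15, -9, -15) vs (-15, -9, -15) ⇒ equivalent

yes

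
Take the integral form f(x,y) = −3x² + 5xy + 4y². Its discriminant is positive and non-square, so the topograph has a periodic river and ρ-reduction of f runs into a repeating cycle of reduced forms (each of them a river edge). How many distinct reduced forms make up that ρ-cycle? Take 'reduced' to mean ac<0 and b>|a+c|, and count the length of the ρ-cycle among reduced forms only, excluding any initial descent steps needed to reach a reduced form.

D = 73, ⌊√D⌋ = 8
river: ρ → (4,3,-4)
river: ρ → (-4,5,3)
river: ρ → (3,7,-2)
river: ρ → (-2,5,6)
river: ρ → (6,7,-1)
river: ρ → (-1,7,6)
river: ρ → (6,5,-2)
river: ρ → (-2,7,3)
river: ρ → (3,5,-4)
river: ρ → (-4,3,4)
river: ρ → (4,5,-3)
river: ρ → (-3,7,2)
river: ρ → (2,5,-6)
river: ρ → (-6,7,1)
river: ρ → (1,7,-6)
river: ρ → (-6,5,2)
river: ρ → (2,7,-3)
river: ρ → (-3,5,4)
ρ-cycle length = 18 (tail of 0 descent steps not counted)

18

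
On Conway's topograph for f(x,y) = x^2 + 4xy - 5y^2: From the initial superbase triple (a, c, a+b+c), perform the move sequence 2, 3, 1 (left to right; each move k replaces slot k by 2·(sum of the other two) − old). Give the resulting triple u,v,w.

start (1,-5,0) = (f(1,0),f(0,1),f(1,1))
replace slot 2: 2·(1+0) − (-5) = 7 → (1,7,0)
replace slot 3: 2·(1+7) − 0 = 16 → (1,7,16)
replace slot 1: 2·(7+16) − 1 = 45 → (45,7,16)

45,7,16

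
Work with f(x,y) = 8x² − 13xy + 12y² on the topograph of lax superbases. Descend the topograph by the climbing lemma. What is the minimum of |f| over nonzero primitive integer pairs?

translate: b→3 (≡-13 mod 16), so (8,-13,12)→(8,3,7)
flip: (8,3,7)→(7,-3,8)
reduced (well bottom): (7,-3,8) with a≤c, −a<b≤a
well minimum = a = 7

7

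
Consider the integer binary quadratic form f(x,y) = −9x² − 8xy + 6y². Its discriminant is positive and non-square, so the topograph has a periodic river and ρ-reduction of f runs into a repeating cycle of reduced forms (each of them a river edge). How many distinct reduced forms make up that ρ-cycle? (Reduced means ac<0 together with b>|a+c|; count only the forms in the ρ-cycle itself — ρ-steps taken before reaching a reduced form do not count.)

D = 280, ⌊√D⌋ = 16
descent: ρ → (6,8,-9)  [lands on river]
river: ρ → (-9,10,5)
river: ρ → (5,10,-9)
river: ρ → (-9,8,6)
river: ρ → (6,16,-1)
river: ρ → (-1,16,6)
ρ-cycle length = 6 (tail of 1 descent step not counted)

6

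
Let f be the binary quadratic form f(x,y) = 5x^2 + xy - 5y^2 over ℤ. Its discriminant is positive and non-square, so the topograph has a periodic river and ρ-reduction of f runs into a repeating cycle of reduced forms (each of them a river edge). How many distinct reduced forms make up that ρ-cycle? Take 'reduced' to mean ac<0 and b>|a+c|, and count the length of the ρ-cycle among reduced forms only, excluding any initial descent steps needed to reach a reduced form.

D = 101, ⌊√D⌋ = 10
river: ρ → (-5,9,1)
river: ρ → (1,9,-5)
river: ρ → (-5,1,5)
river: ρ → (5,9,-1)
river: ρ → (-1,9,5)
river: ρ → (5,1,-5)
ρ-cycle length = 6 (tail of 0 descent steps not counted)

6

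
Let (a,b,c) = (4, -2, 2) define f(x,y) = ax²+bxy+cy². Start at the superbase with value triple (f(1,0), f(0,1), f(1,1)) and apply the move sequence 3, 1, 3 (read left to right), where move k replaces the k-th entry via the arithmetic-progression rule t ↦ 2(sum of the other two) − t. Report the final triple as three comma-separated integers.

start (4,2,4) = (f(1,0),f(0,1),f(1,1))
replace slot 3: 2·(4+2) − 4 = 8 → (4,2,8)
replace slot 1: 2·(2+8) − 4 = 16 → (16,2,8)
replace slot 3: 2·(16+2) − 8 = 28 → (16,2,28)

16,2,28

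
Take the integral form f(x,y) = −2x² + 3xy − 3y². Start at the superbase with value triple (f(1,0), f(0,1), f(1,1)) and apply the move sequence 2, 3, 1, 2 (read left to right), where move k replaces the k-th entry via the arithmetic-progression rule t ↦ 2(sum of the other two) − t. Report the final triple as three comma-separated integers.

start (-2,-3,-2) = (f(1,0),f(0,1),f(1,1))
replace slot 2: 2·((-2)+(-2)) − (-3) = -5 → (-2,-5,-2)
replace slot 3: 2·((-2)+(-5)) − (-2) = -12 → (-2,-5,-12)
replace slot 1: 2·((-5)+(-12)) − (-2) = -32 → (-32,-5,-12)
replace slot 2: 2·((-32)+(-12)) − (-5) = -83 → (-32,-83,-12)

-32,-83,-12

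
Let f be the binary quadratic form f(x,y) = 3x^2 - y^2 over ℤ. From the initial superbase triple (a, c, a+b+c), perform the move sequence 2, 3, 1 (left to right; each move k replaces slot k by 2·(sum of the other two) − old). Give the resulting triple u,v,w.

start (3,-1,2) = (f(1,0),f(0,1),f(1,1))
replace slot 2: 2·(3+2) − (-1) = 11 → (3,11,2)
replace slot 3: 2·(3+11) − 2 = 26 → (3,11,26)
replace slot 1: 2·(11+26) − 3 = 71 → (71,11,26)

71,11,26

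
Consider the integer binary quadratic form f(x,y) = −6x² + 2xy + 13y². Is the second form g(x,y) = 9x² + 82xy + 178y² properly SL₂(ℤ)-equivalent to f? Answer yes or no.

D₁ = 316, D₂ = 316
river cycle of f (length 6): (-6, 14, 5), (5, 16, -3), (-3, 14, 10), (10, 6, -7), (-7, 8, 9), (9, 10, -6)
river cycle of g (length 6): (9, 10, -6), (-6, 14, 5), (5, 16, -3), (-3, 14, 10), (10, 6, -7), (-7, 8, 9)
cycles coincide ⇒ equivalent

yes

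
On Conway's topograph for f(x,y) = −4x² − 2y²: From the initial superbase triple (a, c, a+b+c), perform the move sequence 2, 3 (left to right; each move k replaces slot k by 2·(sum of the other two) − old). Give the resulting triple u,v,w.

start (-4,-2,-6) = (f(1,0),f(0,1),f(1,1))
replace slot 2: 2·((-4)+(-6)) − (-2) = -18 → (-4,-18,-6)
replace slot 3: 2·((-4)+(-18)) − (-6) = -38 → (-4,-18,-38)

-4,-18,-38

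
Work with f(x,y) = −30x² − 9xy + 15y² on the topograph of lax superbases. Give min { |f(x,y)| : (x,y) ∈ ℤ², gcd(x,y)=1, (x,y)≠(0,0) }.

descent: ρ → (15,39,-6)  [lands on river]
river: ρ → (-6,33,33)
river: ρ → (33,33,-6)
river: ρ → (-6,39,15)
river: ρ → (15,21,-24)
river: ρ → (-24,27,12)
river: ρ → (12,21,-30)
river: ρ → (-30,39,3)
river: ρ → (3,39,-30)
river: ρ → (-30,21,12)
river: ρ → (12,27,-24)
river: ρ → (-24,21,15)
closes: descent 1, river 12
min |a| on river = 3

3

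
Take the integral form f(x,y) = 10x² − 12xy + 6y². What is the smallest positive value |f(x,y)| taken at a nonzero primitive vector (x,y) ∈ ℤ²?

translate: b→8 (≡-12 mod 20), so (10,-12,6)→(10,8,4)
flip: (10,8,4)→(4,-8,10)
translate: b→0 (≡-8 mod 8), so (4,-8,10)→(4,0,6)
reduced (well bottom): (4,0,6) with a≤c, −a<b≤a
well minimum = a = 4

4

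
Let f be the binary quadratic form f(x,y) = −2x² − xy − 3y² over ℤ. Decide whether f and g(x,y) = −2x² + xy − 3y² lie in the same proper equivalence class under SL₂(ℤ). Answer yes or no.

D₁ = -23, D₂ = -23
f is negative-definite; reduce −f:
−f: reduced (well bottom): (2,1,3) with a≤c, −a<b≤a
flip sign back: reduced form of f is (-2,-1,-3)
g is negative-definite; reduce −g:
−g: reduced (well bottom): (2,-1,3) with a≤c, −a<b≤a
flip sign back: reduced form of g is (-2,1,-3)
reduced forms (-2, -1, -3) vs (-2, 1, -3) ⇒ inequivalent

no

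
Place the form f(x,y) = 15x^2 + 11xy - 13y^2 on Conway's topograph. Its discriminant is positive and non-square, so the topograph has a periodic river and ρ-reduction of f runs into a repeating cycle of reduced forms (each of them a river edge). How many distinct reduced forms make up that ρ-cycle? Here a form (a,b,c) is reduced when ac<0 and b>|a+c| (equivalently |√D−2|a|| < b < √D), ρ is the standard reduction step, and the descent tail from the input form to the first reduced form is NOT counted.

D = 901, ⌊√D⌋ = 30
river: ρ → (-13,15,13)
river: ρ → (13,11,-15)
river: ρ → (-15,19,9)
river: ρ → (9,17,-17)
river: ρ → (-17,17,9)
river: ρ → (9,19,-15)
river: ρ → (-15,11,13)
river: ρ → (13,15,-13)
river: ρ → (-13,11,15)
river: ρ → (15,19,-9)
river: ρ → (-9,17,17)
river: ρ → (17,17,-9)
river: ρ → (-9,19,15)
river: ρ → (15,11,-13)
ρ-cycle length = 14 (tail of 0 descent steps not counted)

14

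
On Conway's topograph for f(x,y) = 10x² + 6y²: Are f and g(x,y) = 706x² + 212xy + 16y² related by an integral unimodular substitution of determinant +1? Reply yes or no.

D₁ = -240, D₂ = -240
f: flip: (10,0,6)→(6,0,10)
f: reduced (well bottom): (6,0,10) with a≤c, −a<b≤a
g: flip: (706,212,16)→(16,-212,706)
g: translate: b→12 (≡-212 mod 32), so (16,-212,706)→(16,12,6)
g: flip: (16,12,6)→(6,-12,16)
g: translate: b→0 (≡-12 mod 12), so (6,-12,16)→(6,0,10)
g: reduced (well bottom): (6,0,10) with a≤c, −a<b≤a
reduced forms (6, 0, 10) vs (6, 0, 10) ⇒ equivalent

yes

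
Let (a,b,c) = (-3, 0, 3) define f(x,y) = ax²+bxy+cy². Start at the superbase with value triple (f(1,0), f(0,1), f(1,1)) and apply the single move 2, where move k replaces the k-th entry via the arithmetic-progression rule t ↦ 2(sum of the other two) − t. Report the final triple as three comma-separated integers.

start (-3,3,0) = (f(1,0),f(0,1),f(1,1))
replace slot 2: 2·((-3)+0) − 3 = -9 → (-3,-9,0)

-3,-9,0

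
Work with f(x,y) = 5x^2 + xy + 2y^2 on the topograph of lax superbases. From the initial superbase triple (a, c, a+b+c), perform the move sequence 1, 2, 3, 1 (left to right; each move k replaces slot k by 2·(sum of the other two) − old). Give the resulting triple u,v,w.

start (5,2,8) = (f(1,0),f(0,1),f(1,1))
replace slot 1: 2·(2+8) − 5 = 15 → (15,2,8)
replace slot 2: 2·(15+8) − 2 = 44 → (15,44,8)
replace slot 3: 2·(15+44) − 8 = 110 → (15,44,110)
replace slot 1: 2·(44+110) − 15 = 293 → (293,44,110)

293,44,110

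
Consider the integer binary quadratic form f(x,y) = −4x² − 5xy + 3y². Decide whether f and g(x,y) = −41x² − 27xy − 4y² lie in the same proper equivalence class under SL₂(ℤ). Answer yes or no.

D₁ = 73, D₂ = 73
river cycle of f (length 18): (3, 5, -4), (-4, 3, 4), (4, 5, -3), (-3, 7, 2), (2, 5, -6), (-6, 7, 1), (1, 7, -6), (-6, 5, 2), (2, 7, -3), (-3, 5, 4), … (8 more)
river cycle of g (length 18): (-4, 3, 4), (4, 5, -3), (-3, 7, 2), (2, 5, -6), (-6, 7, 1), (1, 7, -6), (-6, 5, 2), (2, 7, -3), (-3, 5, 4), (4, 3, -4), … (8 more)
cycles coincide ⇒ equivalent

yes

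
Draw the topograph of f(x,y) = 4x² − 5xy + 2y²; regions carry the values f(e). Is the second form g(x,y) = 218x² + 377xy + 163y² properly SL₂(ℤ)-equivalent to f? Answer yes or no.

D₁ = -7, D₂ = -7
f: translate: b→3 (≡-5 mod 8), so (4,-5,2)→(4,3,1)
f: flip: (4,3,1)→(1,-3,4)
f: translate: b→1 (≡-3 mod 2), so (1,-3,4)→(1,1,2)
f: reduced (well bottom): (1,1,2) with a≤c, −a<b≤a
g: translate: b→-59 (≡377 mod 436), so (218,377,163)→(218,-59,4)
g: flip: (218,-59,4)→(4,59,218)
g: translate: b→3 (≡59 mod 8), so (4,59,218)→(4,3,1)
g: flip: (4,3,1)→(1,-3,4)
g: translate: b→1 (≡-3 mod 2), so (1,-3,4)→(1,1,2)
g: reduced (well bottom): (1,1,2) with a≤c, −a<b≤a
reduced forms (1, 1, 2) vs (1, 1, 2) ⇒ equivalent

yes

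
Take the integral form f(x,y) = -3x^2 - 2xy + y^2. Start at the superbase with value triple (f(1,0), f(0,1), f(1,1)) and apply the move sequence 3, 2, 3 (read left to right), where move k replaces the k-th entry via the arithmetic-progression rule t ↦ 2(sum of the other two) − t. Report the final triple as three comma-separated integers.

start (-3,1,-4) = (f(1,0),f(0,1),f(1,1))
replace slot 3: 2·((-3)+1) − (-4) = 0 → (-3,1,0)
replace slot 2: 2·((-3)+0) − 1 = -7 → (-3,-7,0)
replace slot 3: 2·((-3)+(-7)) − 0 = -20 → (-3,-7,-20)

-3,-7,-20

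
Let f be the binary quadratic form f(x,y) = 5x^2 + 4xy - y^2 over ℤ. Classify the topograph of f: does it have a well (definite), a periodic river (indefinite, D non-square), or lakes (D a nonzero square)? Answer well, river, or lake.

D = b²−4ac = 4² − 4·5·(-1) = 36
D = 6² is a perfect square ⇒ form factors over ℤ ⇒ lakes

lake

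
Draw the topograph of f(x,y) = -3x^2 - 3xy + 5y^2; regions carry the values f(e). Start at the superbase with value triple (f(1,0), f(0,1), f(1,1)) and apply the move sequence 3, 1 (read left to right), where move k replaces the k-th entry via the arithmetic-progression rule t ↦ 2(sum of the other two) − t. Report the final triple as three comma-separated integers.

start (-3,5,-1) = (f(1,0),f(0,1),f(1,1))
replace slot 3: 2·((-3)+5) − (-1) = 5 → (-3,5,5)
replace slot 1: 2·(5+5) − (-3) = 23 → (23,5,5)

23,5,5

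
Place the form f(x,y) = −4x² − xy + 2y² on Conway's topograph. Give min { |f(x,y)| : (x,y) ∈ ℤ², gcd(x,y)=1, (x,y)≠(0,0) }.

descent: ρ → (2,5,-1)  [lands on river]
river: ρ → (-1,5,2)
river: ρ → (2,3,-3)
river: ρ → (-3,3,2)
closes: descent 1, river 4
min |a| on river = 1

1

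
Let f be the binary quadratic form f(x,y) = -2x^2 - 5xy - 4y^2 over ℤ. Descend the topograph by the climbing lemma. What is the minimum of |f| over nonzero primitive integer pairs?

translate: b→1 (≡5 mod 4), so (2,5,4)→(2,1,1)
flip: (2,1,1)→(1,-1,2)
translate: b→1 (≡-1 mod 2), so (1,-1,2)→(1,1,2)
reduced (well bottom): (1,1,2) with a≤c, −a<b≤a
well minimum |f| = |-1| = 1 (negative-definite)

1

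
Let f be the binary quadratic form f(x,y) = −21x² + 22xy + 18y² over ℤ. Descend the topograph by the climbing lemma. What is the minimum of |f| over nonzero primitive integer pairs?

river: ρ → (18,14,-25)
river: ρ → (-25,36,7)
river: ρ → (7,34,-30)
river: ρ → (-30,26,11)
river: ρ → (11,40,-9)
river: ρ → (-9,32,27)
river: ρ → (27,22,-14)
river: ρ → (-14,34,15)
river: ρ → (15,26,-22)
river: ρ → (-22,18,19)
river: ρ → (19,20,-21)
river: ρ → (-21,22,18)
closes: descent 0, river 12
min |a| on river = 7

7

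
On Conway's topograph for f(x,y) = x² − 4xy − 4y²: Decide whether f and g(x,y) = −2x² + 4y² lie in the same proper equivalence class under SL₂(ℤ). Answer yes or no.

D₁ = 32, D₂ = 32
river cycle of f (length 2): (-4, 4, 1), (1, 4, -4)
river cycle of g (length 2): (-2, 4, 2), (2, 4, -2)
cycles differ ⇒ inequivalent

no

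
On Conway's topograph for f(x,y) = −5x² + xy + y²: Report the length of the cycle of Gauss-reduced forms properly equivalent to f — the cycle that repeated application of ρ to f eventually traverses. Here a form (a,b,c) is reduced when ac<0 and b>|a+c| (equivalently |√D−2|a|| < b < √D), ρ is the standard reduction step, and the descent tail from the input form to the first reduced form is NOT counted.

D = 21, ⌊√D⌋ = 4
descent: ρ → (1,3,-3)  [lands on river]
river: ρ → (-3,3,1)
ρ-cycle length = 2 (tail of 1 descent step not counted)

2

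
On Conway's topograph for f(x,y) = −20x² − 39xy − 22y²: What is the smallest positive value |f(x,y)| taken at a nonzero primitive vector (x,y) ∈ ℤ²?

translate: b→-1 (≡39 mod 40), so (20,39,22)→(20,-1,3)
flip: (20,-1,3)→(3,1,20)
reduced (well bottom): (3,1,20) with a≤c, −a<b≤a
well minimum |f| = |-3| = 3 (negative-definite)

3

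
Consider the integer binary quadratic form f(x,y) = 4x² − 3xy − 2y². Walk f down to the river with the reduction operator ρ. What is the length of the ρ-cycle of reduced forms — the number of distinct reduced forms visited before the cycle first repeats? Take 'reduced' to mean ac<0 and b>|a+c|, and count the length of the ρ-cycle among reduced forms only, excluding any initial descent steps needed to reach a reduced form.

D = 41, ⌊√D⌋ = 6
descent: ρ → (-2,3,4)  [lands on river]
river: ρ → (4,5,-1)
river: ρ → (-1,5,4)
river: ρ → (4,3,-2)
river: ρ → (-2,5,2)
river: ρ → (2,3,-4)
river: ρ → (-4,5,1)
river: ρ → (1,5,-4)
river: ρ → (-4,3,2)
river: ρ → (2,5,-2)
ρ-cycle length = 10 (tail of 1 descent step not counted)

10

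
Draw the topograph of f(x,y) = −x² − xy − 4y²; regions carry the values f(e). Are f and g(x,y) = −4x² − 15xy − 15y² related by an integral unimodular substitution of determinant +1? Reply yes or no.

D₁ = -15, D₂ = -15
f is negative-definite; reduce −f:
−f: reduced (well bottom): (1,1,4) with a≤c, −a<b≤a
flip sign back: reduced form of f is (-1,-1,-4)
g is negative-definite; reduce −g:
−g: translate: b→-1 (≡15 mod 8), so (4,15,15)→(4,-1,1)
−g: flip: (4,-1,1)→(1,1,4)
−g: reduced (well bottom): (1,1,4) with a≤c, −a<b≤a
flip sign back: reduced form of g is (-1,-1,-4)
reduced forms (-1, -1, -4) vs (-1, -1, -4) ⇒ equivalent

yes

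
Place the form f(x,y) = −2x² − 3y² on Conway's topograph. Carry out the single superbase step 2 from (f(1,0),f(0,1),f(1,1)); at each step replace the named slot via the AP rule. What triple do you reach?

start (-2,-3,-5) = (f(1,0),f(0,1),f(1,1))
replace slot 2: 2·((-2)+(-5)) − (-3) = -11 → (-2,-11,-5)

-2,-11,-5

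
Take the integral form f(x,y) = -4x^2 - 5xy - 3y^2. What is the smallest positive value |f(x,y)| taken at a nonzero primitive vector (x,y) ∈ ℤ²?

translate: b→-3 (≡5 mod 8), so (4,5,3)→(4,-3,2)
flip: (4,-3,2)→(2,3,4)
translate: b→-1 (≡3 mod 4), so (2,3,4)→(2,-1,3)
reduced (well bottom): (2,-1,3) with a≤c, −a<b≤a
well minimum |f| = |-2| = 2 (negative-definite)

2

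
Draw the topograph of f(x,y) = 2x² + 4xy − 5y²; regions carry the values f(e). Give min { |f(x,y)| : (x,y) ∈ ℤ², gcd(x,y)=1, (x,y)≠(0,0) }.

river: ρ → (-5,6,1)
river: ρ → (1,6,-5)
river: ρ → (-5,4,2)
river: ρ → (2,4,-5)
closes: descent 0, river 4
min |a| on river = 1

1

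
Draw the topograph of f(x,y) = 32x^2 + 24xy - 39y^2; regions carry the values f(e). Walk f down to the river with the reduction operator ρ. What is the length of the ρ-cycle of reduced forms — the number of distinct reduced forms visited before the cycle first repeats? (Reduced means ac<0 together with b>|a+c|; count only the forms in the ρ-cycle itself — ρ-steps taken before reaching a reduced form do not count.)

D = 5568, ⌊√D⌋ = 74
river: ρ → (-39,54,17)
river: ρ → (17,48,-48)
river: ρ → (-48,48,17)
river: ρ → (17,54,-39)
river: ρ → (-39,24,32)
river: ρ → (32,40,-31)
river: ρ → (-31,22,41)
river: ρ → (41,60,-12)
river: ρ → (-12,60,41)
river: ρ → (41,22,-31)
river: ρ → (-31,40,32)
river: ρ → (32,24,-39)
ρ-cycle length = 12 (tail of 0 descent steps not counted)

12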